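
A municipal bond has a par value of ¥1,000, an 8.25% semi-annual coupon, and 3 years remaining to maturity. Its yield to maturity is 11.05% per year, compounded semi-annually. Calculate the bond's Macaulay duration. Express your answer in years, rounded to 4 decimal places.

2.7060 years

Periodic yield y = 0.05525. Discount each cash flow and weight by its period:
  t   CF        PV=CF/(1+0.05525)^t    t·PV
  1        41.25        39.0903        39.0903
  2        41.25        37.0436        74.0872
  3        41.25        35.1041       105.3123
  4        41.25        33.2661       133.0646
  5        41.25        31.5244       157.6221
  6     1,041.25       754.0894     4,524.5365
  Σ                    930.1180     5,033.7130
Price P = Σ PV = 930.1180.
Macaulay duration = Σ(t·PV) / P = 5,033.7130 / 930.1180 = 5.41191 half-year periods.
In years: 5.41191 / 2 = 2.70595 years.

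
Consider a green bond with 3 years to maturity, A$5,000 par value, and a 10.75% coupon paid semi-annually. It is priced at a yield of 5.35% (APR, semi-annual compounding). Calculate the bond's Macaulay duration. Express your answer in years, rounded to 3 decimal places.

Periodic yield y = 0.02675. Discount each cash flow and weight by its period:
  t   CF        PV=CF/(1+0.02675)^t    t·PV
  1       268.75       261.7482       261.7482
  2       268.75       254.9289       509.8578
  3       268.75       248.2872       744.8616
  4       268.75       241.8186       967.2742
  5       268.75       235.5184     1,177.5922
  6     5,268.75     4,496.9631    26,981.7785
  Σ                  5,739.2644    30,643.1126
Price P = Σ PV = 5,739.2644.
Macaulay duration = Σ(t·PV) / P = 30,643.1126 / 5,739.2644 = 5.33921 half-year periods.
In years: 5.33921 / 2 = 2.66960 years.

2.670 years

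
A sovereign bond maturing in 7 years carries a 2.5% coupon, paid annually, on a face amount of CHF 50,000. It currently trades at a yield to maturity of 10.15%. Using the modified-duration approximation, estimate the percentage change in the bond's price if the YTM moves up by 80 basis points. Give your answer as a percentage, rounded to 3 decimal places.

Periodic yield y = 0.1015. Modified duration first:
  t   CF        PV=CF/(1+0.1015)^t    t·PV
  1     1,250.00     1,134.8162     1,134.8162
  2     1,250.00     1,030.2462     2,060.4923
  3     1,250.00       935.3120     2,805.9360
  4     1,250.00       849.1257     3,396.5030
  5     1,250.00       770.8813     3,854.4065
  6     1,250.00       699.8468     4,199.0810
  7    51,250.00    26,049.6780   182,347.7460
  Σ                 31,469.9062   199,798.9809
P = 31,469.9062; D_Mac = 6.34889 yrs; D_mod = 6.34889/(1+0.1015) = 5.76386 yrs.
ΔP/P ≈ -D_mod · Δy = -5.76386 × (+0.008) = -0.046111 = -4.6111%.

-4.611%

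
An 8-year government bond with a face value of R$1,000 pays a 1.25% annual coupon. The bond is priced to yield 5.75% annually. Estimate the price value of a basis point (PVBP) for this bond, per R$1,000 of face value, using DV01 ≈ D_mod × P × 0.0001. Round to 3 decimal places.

R$0.515

Periodic yield y = 0.0575.
  t   CF        PV=CF/(1+0.0575)^t    t·PV
  1        12.50        11.8203        11.8203
  2        12.50        11.1776        22.3552
  3        12.50        10.5699        31.7096
  4        12.50         9.9951        39.9805
  5        12.50         9.4517        47.2583
  6        12.50         8.9377        53.6264
  7        12.50         8.4518        59.1624
  8     1,012.50       647.3692     5,178.9535
  Σ                    717.7733     5,444.8662
P = 717.7733; D_Mac = 7.58577 yrs; D_mod = 7.17331 yrs.
DV01 ≈ 7.17331 × 717.7733 × 0.0001 = 0.514881.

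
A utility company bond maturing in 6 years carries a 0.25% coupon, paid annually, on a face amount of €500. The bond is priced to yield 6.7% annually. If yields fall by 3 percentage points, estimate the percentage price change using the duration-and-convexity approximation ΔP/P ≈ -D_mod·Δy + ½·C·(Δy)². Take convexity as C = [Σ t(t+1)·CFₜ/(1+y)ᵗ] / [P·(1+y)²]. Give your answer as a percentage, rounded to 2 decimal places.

With y = 0.067:
  t   CF        PV=CF/(1+0.067)^t    t·PV        t(t+1)·PV
  1         1.25         1.1715         1.1715           2.3430
  2         1.25         1.0979         2.1959           6.5877
  3         1.25         1.0290         3.0870          12.3480
  4         1.25         0.9644         3.8576          19.2878
  5         1.25         0.9038         4.5192          27.1150
  6       501.25       339.6784     2,038.0701      14,266.4908
  Σ                    344.8450     2,052.9012      14,334.1723
P = 344.8450; D_Mac = 5.95311 yrs; D_mod = 5.57930 yrs; C = 36.51067.
Duration effect: -5.57930 × (-0.03) = +0.167379
Convexity effect: 0.5 × 36.51067 × (-0.03)² = +0.0164298
ΔP/P ≈ +0.167379 + 0.0164298 = +0.183809 = +18.3809%.

+18.38%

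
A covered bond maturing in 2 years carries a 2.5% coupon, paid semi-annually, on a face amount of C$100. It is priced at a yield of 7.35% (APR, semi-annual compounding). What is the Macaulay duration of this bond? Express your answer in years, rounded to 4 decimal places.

1.9612 years

Periodic yield y = 0.03675. Discount each cash flow and weight by its period:
  t   CF        PV=CF/(1+0.03675)^t    t·PV
  1         1.25         1.2057         1.2057
  2         1.25         1.1630         2.3259
  3         1.25         1.1217         3.3652
  4       101.25        87.6393       350.5572
  Σ                     91.1297       357.4539
Price P = Σ PV = 91.1297.
Macaulay duration = Σ(t·PV) / P = 357.4539 / 91.1297 = 3.92248 half-year periods.
In years: 3.92248 / 2 = 1.96124 years.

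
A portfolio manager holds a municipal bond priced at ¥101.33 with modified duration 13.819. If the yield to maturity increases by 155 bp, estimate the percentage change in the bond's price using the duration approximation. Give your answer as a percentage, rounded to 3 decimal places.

-21.419%

Duration approximation: ΔP/P ≈ -D_mod · Δy = -13.819 × (+0.0155) = -0.2141945.
As a percentage: -21.41945%.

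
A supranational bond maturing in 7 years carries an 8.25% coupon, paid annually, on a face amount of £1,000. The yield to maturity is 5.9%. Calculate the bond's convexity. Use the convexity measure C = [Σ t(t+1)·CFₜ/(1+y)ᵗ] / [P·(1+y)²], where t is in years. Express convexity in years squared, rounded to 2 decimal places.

With y = 0.059:
  t   CF        PV=CF/(1+0.059)^t    t·PV        t(t+1)·PV
  1        82.50        77.9037        77.9037         155.8074
  2        82.50        73.5634       147.1269         441.3806
  3        82.50        69.4650       208.3950         833.5801
  4        82.50        65.5949       262.3796       1,311.8981
  5        82.50        61.9404       309.7021       1,858.2126
  6        82.50        58.4895       350.9372       2,456.5606
  7     1,082.50       724.6965     5,072.8757      40,583.0059
  Σ                  1,131.6535     6,429.3203      47,640.4453
P = 1,131.6535.
Convexity = Σ t(t+1)·PV / [P·(1+y)²] = 47,640.4453 / (1,131.6535 × 1.121481) = 37.53794.

37.54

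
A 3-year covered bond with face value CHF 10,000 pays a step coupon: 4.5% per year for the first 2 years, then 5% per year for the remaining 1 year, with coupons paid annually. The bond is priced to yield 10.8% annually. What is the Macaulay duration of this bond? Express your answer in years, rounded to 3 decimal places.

Periodic yield y = 0.108. Discount each cash flow and weight by its year:
  t   CF        PV=CF/(1+0.108)^t    t·PV
  1       450.00       406.1372       406.1372
  2       450.00       366.5498       733.0996
  3    10,500.00     7,719.1596    23,157.4787
  Σ                  8,491.8465    24,296.7155
Price P = Σ PV = 8,491.8465.
Macaulay duration = Σ(t·PV) / P = 24,296.7155 / 8,491.8465 = 2.86118 years.

2.861 years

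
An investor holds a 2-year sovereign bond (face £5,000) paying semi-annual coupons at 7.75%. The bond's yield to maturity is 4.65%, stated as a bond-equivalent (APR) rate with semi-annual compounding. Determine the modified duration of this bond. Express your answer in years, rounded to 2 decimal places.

1.85 years

Periodic yield y = 0.02325. First find Macaulay duration:
  t   CF        PV=CF/(1+0.02325)^t    t·PV
  1       193.75       189.3477       189.3477
  2       193.75       185.0454       370.0907
  3       193.75       180.8408       542.5224
  4     5,193.75     4,737.5524    18,950.2097
  Σ                  5,292.7863    20,052.1705
P = 5,292.7863; Macaulay duration = 20,052.1705 / 5,292.7863 = 3.78858 half-year periods = 1.89429 years.
Modified duration = D_Mac / (1 + y) = 1.89429 / 1.02325 = 1.85125 years.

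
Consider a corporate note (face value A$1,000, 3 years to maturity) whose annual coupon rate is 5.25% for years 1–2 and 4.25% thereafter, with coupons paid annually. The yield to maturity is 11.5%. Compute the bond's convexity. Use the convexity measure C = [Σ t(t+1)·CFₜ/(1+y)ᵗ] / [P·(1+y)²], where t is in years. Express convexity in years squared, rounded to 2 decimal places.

With y = 0.115:
  t   CF        PV=CF/(1+0.115)^t    t·PV        t(t+1)·PV
  1        52.50        47.0852        47.0852          94.1704
  2        52.50        42.2289        84.4578         253.3733
  3     1,042.50       752.0582     2,256.1747       9,024.6986
  Σ                    841.3723     2,387.7176       9,372.2423
P = 841.3723.
Convexity = Σ t(t+1)·PV / [P·(1+y)²] = 9,372.2423 / (841.3723 × 1.243225) = 8.95995.

8.96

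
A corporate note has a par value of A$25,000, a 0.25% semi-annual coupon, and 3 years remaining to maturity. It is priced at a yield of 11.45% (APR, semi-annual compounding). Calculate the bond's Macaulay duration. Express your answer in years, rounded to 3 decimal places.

2.989 years

Periodic yield y = 0.05725. Discount each cash flow and weight by its period:
  t   CF        PV=CF/(1+0.05725)^t    t·PV
  1        31.25        29.5578        29.5578
  2        31.25        27.9573        55.9145
  3        31.25        26.4434        79.3301
  4        31.25        25.0115       100.0459
  5        31.25        23.6571       118.2855
  6    25,031.25    17,923.2340   107,539.4040
  Σ                 18,055.8610   107,922.5379
Price P = Σ PV = 18,055.8610.
Macaulay duration = Σ(t·PV) / P = 107,922.5379 / 18,055.8610 = 5.97715 half-year periods.
In years: 5.97715 / 2 = 2.98857 years.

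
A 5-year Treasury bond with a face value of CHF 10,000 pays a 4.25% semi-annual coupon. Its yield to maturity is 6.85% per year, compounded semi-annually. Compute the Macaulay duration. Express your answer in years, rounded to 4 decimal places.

Periodic yield y = 0.03425. Discount each cash flow and weight by its period:
  t   CF        PV=CF/(1+0.03425)^t    t·PV
  1       212.50       205.4629       205.4629
  2       212.50       198.6588       397.3177
  3       212.50       192.0801       576.2403
  4       212.50       185.7192       742.8768
  5       212.50       179.5690       897.8448
  6       212.50       173.6224     1,041.7344
  7       212.50       167.8728     1,175.1093
  8       212.50       162.3135     1,298.5082
  9       212.50       156.9384     1,412.4454
  10   10,212.50     7,292.5056    72,925.0564
  Σ                  8,914.7427    80,672.5962
Price P = Σ PV = 8,914.7427.
Macaulay duration = Σ(t·PV) / P = 80,672.5962 / 8,914.7427 = 9.04935 half-year periods.
In years: 9.04935 / 2 = 4.52467 years.

4.5247 years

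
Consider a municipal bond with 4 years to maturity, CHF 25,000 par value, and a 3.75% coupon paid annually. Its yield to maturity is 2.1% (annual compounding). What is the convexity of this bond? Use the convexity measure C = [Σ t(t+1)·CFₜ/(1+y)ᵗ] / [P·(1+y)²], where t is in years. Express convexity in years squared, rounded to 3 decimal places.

With y = 0.021:
  t   CF        PV=CF/(1+0.021)^t    t·PV        t(t+1)·PV
  1       937.50       918.2174       918.2174       1,836.4349
  2       937.50       899.3315     1,798.6629       5,395.9888
  3       937.50       880.8340     2,642.5019      10,570.0075
  4    25,937.50    23,868.5010    95,474.0041     477,370.0207
  Σ                 26,566.8839   100,833.3864     495,172.4519
P = 26,566.8839.
Convexity = Σ t(t+1)·PV / [P·(1+y)²] = 495,172.4519 / (26,566.8839 × 1.042441) = 17.87987.

17.880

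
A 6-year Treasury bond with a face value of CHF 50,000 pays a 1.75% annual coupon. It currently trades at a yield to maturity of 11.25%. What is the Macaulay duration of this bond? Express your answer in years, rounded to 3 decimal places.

Periodic yield y = 0.1125. Discount each cash flow and weight by its year:
  t   CF        PV=CF/(1+0.1125)^t    t·PV
  1       875.00       786.5169       786.5169
  2       875.00       706.9814     1,413.9629
  3       875.00       635.4889     1,906.4668
  4       875.00       571.2260     2,284.9040
  5       875.00       513.4616     2,567.3079
  6    50,875.00    26,835.1671   161,011.0027
  Σ                 30,048.8419   169,970.1612
Price P = Σ PV = 30,048.8419.
Macaulay duration = Σ(t·PV) / P = 169,970.1612 / 30,048.8419 = 5.65646 years.

5.656 years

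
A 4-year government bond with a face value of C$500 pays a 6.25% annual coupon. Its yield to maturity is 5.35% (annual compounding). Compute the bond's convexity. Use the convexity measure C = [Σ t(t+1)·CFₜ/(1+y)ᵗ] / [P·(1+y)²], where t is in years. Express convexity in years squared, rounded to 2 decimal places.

With y = 0.0535:
  t   CF        PV=CF/(1+0.0535)^t    t·PV        t(t+1)·PV
  1        31.25        29.6630        29.6630          59.3261
  2        31.25        28.1566        56.3133         168.9399
  3        31.25        26.7268        80.1803         320.7212
  4       531.25       431.2815     1,725.1258       8,625.6291
  Σ                    515.8279     1,891.2824       9,174.6162
P = 515.8279.
Convexity = Σ t(t+1)·PV / [P·(1+y)²] = 9,174.6162 / (515.8279 × 1.109862) = 16.02559.

16.03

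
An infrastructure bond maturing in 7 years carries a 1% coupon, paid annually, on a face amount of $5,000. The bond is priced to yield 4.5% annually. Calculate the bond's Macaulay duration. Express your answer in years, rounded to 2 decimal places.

6.76 years

Periodic yield y = 0.045. Discount each cash flow and weight by its year:
  t   CF        PV=CF/(1+0.045)^t    t·PV
  1        50.00        47.8469        47.8469
  2        50.00        45.7865        91.5730
  3        50.00        43.8148       131.4445
  4        50.00        41.9281       167.7123
  5        50.00        40.1226       200.6128
  6        50.00        38.3948       230.3687
  7     5,050.00     3,710.8837    25,976.1860
  Σ                  3,968.7773    26,845.7441
Price P = Σ PV = 3,968.7773.
Macaulay duration = Σ(t·PV) / P = 26,845.7441 / 3,968.7773 = 6.76424 years.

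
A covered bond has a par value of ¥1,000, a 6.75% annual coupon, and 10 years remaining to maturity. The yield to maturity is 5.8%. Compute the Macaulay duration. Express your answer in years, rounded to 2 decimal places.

7.68 years

Periodic yield y = 0.058. Discount each cash flow and weight by its year:
  t   CF        PV=CF/(1+0.058)^t    t·PV
  1        67.50        63.7996        63.7996
  2        67.50        60.3021       120.6042
  3        67.50        56.9963       170.9889
  4        67.50        53.8718       215.4870
  5        67.50        50.9185       254.5924
  6        67.50        48.1271       288.7626
  7        67.50        45.4888       318.4213
  8        67.50        42.9950       343.9604
  9        67.50        40.6380       365.7424
  10    1,067.50       607.4509     6,074.5094
  Σ                  1,070.5882     8,216.8683
Price P = Σ PV = 1,070.5882.
Macaulay duration = Σ(t·PV) / P = 8,216.8683 / 1,070.5882 = 7.67510 years.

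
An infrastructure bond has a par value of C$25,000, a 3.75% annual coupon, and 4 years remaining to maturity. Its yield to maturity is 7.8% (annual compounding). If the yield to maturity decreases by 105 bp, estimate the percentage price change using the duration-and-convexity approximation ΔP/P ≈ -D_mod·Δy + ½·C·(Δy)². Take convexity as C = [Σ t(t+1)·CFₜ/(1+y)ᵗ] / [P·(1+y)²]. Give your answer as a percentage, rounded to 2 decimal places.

+3.76%

With y = 0.078:
  t   CF        PV=CF/(1+0.078)^t    t·PV        t(t+1)·PV
  1       937.50       869.6660       869.6660       1,739.3321
  2       937.50       806.7403     1,613.4806       4,840.4418
  3       937.50       748.3676     2,245.1029       8,980.4116
  4    25,937.50    19,206.7141    76,826.8562     384,134.2810
  Σ                 21,631.4880    81,555.1057     399,694.4665
P = 21,631.4880; D_Mac = 3.77020 yrs; D_mod = 3.49741 yrs; C = 15.90026.
Duration effect: -3.49741 × (-0.0105) = +0.036723
Convexity effect: 0.5 × 15.90026 × (-0.0105)² = +0.0008765
ΔP/P ≈ +0.036723 + 0.0008765 = +0.037599 = +3.7599%.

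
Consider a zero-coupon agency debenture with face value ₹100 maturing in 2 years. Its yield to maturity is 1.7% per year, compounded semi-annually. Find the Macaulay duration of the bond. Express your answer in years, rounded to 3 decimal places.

2.000 years

A zero-coupon bond has a single cash flow at maturity, so its Macaulay duration equals its maturity: 2 years.
(Equivalently: 4 semi-annual periods ÷ 2 = 2 years.)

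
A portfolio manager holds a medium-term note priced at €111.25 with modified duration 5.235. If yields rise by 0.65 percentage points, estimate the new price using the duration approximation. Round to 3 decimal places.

€107.464

Duration approximation: ΔP/P ≈ -D_mod · Δy = -5.235 × (+0.0065) = -0.0340275.
New price ≈ 111.25 × (1 - 0.0340275) = 107.464440625.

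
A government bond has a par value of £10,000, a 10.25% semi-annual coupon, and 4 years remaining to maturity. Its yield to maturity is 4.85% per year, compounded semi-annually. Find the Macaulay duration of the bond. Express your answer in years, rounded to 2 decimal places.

3.44 years

Periodic yield y = 0.02425. Discount each cash flow and weight by its period:
  t   CF        PV=CF/(1+0.02425)^t    t·PV
  1       512.50       500.3661       500.3661
  2       512.50       488.5195       977.0390
  3       512.50       476.9534     1,430.8602
  4       512.50       465.6611     1,862.6445
  5       512.50       454.6362     2,273.1810
  6       512.50       443.8723     2,663.2337
  7       512.50       433.3632     3,033.5426
  8    10,512.50     8,678.7710    69,430.1678
  Σ                 11,942.1429    82,171.0350
Price P = Σ PV = 11,942.1429.
Macaulay duration = Σ(t·PV) / P = 82,171.0350 / 11,942.1429 = 6.88076 half-year periods.
In years: 6.88076 / 2 = 3.44038 years.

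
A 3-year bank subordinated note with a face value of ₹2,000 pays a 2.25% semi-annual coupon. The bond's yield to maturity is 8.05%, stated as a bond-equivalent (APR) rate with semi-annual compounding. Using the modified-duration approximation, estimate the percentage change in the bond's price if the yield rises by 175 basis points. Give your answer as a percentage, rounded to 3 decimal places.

-4.894%

Periodic yield y = 0.04025. Modified duration first:
  t   CF        PV=CF/(1+0.04025)^t    t·PV
  1        22.50        21.6294        21.6294
  2        22.50        20.7925        41.5850
  3        22.50        19.9880        59.9640
  4        22.50        19.2146        76.8584
  5        22.50        18.4711        92.3557
  6     2,022.50     1,596.1077     9,576.6460
  Σ                  1,696.2034     9,869.0386
P = 1,696.2034; D_Mac = 5.81831 half-year periods = 2.90916 yrs; D_mod = 2.90916/(1+0.04025) = 2.79659 yrs.
ΔP/P ≈ -D_mod · Δy = -2.79659 × (+0.0175) = -0.048940 = -4.8940%.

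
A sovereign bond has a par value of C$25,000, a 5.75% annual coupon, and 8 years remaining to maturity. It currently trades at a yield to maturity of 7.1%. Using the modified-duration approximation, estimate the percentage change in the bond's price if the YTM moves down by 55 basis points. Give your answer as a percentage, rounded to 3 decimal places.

Periodic yield y = 0.071. Modified duration first:
  t   CF        PV=CF/(1+0.071)^t    t·PV
  1     1,437.50     1,342.2035     1,342.2035
  2     1,437.50     1,253.2246     2,506.4492
  3     1,437.50     1,170.1444     3,510.4331
  4     1,437.50     1,092.5718     4,370.2870
  5     1,437.50     1,020.1417     5,100.7085
  6     1,437.50       952.5133     5,715.0795
  7     1,437.50       889.3681     6,225.5768
  8    26,437.50    15,272.3060   122,178.4483
  Σ                 22,992.4734   150,949.1860
P = 22,992.4734; D_Mac = 6.56516 yrs; D_mod = 6.56516/(1+0.071) = 6.12993 yrs.
ΔP/P ≈ -D_mod · Δy = -6.12993 × (-0.0055) = +0.033715 = +3.3715%.

+3.371%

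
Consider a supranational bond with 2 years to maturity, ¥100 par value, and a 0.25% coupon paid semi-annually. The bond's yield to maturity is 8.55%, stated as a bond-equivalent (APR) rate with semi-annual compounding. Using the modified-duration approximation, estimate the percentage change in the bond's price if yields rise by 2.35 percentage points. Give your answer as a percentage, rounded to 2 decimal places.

-4.50%

Periodic yield y = 0.04275. Modified duration first:
  t   CF        PV=CF/(1+0.04275)^t    t·PV
  1        0.125         0.1199         0.1199
  2        0.125         0.1150         0.2299
  3        0.125         0.1102         0.3307
  4      100.125        84.6880       338.7519
  Σ                     85.0331       339.4324
P = 85.0331; D_Mac = 3.99177 half-year periods = 1.99589 yrs; D_mod = 1.99589/(1+0.04275) = 1.91406 yrs.
ΔP/P ≈ -D_mod · Δy = -1.91406 × (+0.0235) = -0.044980 = -4.4980%.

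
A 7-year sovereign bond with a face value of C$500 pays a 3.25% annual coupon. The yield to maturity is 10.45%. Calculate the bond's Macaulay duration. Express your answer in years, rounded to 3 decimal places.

6.192 years

Periodic yield y = 0.1045. Discount each cash flow and weight by its year:
  t   CF        PV=CF/(1+0.1045)^t    t·PV
  1        16.25        14.7125        14.7125
  2        16.25        13.3205        26.6411
  3        16.25        12.0602        36.1807
  4        16.25        10.9192        43.6768
  5        16.25         9.8861        49.4305
  6        16.25         8.9507        53.7045
  7       516.25       257.4542     1,802.1796
  Σ                    327.3036     2,026.5256
Price P = Σ PV = 327.3036.
Macaulay duration = Σ(t·PV) / P = 2,026.5256 / 327.3036 = 6.19158 years.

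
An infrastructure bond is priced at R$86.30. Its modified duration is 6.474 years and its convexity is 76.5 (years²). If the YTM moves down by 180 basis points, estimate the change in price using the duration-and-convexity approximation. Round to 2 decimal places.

Duration effect: -D_mod·Δy = -6.474 × (-0.018) = +0.116532
Convexity effect: ½·C·(Δy)² = 0.5 × 76.5 × (-0.018)² = +0.0123930
ΔP/P ≈ +0.116532 + 0.0123930 = +0.128925
ΔP ≈ 86.30 × (+0.128925) = +11.1262275.

+R$11.13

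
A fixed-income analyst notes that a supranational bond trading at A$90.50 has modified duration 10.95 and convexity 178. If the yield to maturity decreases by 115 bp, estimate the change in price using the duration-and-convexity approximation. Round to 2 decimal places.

+A$12.46

Duration effect: -D_mod·Δy = -10.95 × (-0.0115) = +0.125925
Convexity effect: ½·C·(Δy)² = 0.5 × 178 × (-0.0115)² = +0.01177025
ΔP/P ≈ +0.125925 + 0.01177025 = +0.13769525
ΔP ≈ 90.50 × (+0.13769525) = +12.461420125.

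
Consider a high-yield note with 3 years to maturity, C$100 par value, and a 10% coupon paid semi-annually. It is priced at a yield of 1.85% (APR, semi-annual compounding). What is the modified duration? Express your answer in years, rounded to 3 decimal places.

2.678 years

Periodic yield y = 0.00925. First find Macaulay duration:
  t   CF        PV=CF/(1+0.00925)^t    t·PV
  1         5.00         4.9542         4.9542
  2         5.00         4.9088         9.8175
  3         5.00         4.8638        14.5913
  4         5.00         4.8192        19.2768
  5         5.00         4.7750        23.8752
  6       105.00        99.3566       596.1396
  Σ                    123.6776       668.6546
P = 123.6776; Macaulay duration = 668.6546 / 123.6776 = 5.40643 half-year periods = 2.70322 years.
Modified duration = D_Mac / (1 + y) = 2.70322 / 1.00925 = 2.67844 years.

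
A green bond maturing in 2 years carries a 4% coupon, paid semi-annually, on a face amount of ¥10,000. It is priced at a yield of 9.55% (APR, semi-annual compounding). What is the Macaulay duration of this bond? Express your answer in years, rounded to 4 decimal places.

Periodic yield y = 0.04775. Discount each cash flow and weight by its period:
  t   CF        PV=CF/(1+0.04775)^t    t·PV
  1       200.00       190.8852       190.8852
  2       200.00       182.1859       364.3717
  3       200.00       173.8829       521.6488
  4    10,200.00     8,463.8799    33,855.5197
  Σ                  9,010.8340    34,932.4255
Price P = Σ PV = 9,010.8340.
Macaulay duration = Σ(t·PV) / P = 34,932.4255 / 9,010.8340 = 3.87671 half-year periods.
In years: 3.87671 / 2 = 1.93836 years.

1.9384 years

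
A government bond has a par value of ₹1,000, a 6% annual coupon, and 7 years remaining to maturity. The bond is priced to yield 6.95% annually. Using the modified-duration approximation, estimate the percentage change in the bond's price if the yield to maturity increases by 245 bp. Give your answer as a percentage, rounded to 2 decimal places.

Periodic yield y = 0.0695. Modified duration first:
  t   CF        PV=CF/(1+0.0695)^t    t·PV
  1        60.00        56.1010        56.1010
  2        60.00        52.4553       104.9107
  3        60.00        49.0466       147.1398
  4        60.00        45.8594       183.4375
  5        60.00        42.8793       214.3963
  6        60.00        40.0928       240.5569
  7     1,060.00       662.2780     4,635.9462
  Σ                    948.7124     5,582.4883
P = 948.7124; D_Mac = 5.88428 yrs; D_mod = 5.88428/(1+0.0695) = 5.50190 yrs.
ΔP/P ≈ -D_mod · Δy = -5.50190 × (+0.0245) = -0.134796 = -13.4796%.

-13.48%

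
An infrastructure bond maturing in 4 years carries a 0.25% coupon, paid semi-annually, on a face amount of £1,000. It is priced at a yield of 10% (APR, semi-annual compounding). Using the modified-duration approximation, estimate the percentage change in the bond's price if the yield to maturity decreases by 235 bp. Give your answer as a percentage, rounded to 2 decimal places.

Periodic yield y = 0.05. Modified duration first:
  t   CF        PV=CF/(1+0.05)^t    t·PV
  1         1.25         1.1905         1.1905
  2         1.25         1.1338         2.2676
  3         1.25         1.0798         3.2394
  4         1.25         1.0284         4.1135
  5         1.25         0.9794         4.8970
  6         1.25         0.9328         5.5966
  7         1.25         0.8884         6.2185
  8     1,001.25       677.6854     5,421.4833
  Σ                    684.9184     5,449.0064
P = 684.9184; D_Mac = 7.95570 half-year periods = 3.97785 yrs; D_mod = 3.97785/(1+0.05) = 3.78843 yrs.
ΔP/P ≈ -D_mod · Δy = -3.78843 × (-0.0235) = +0.089028 = +8.9028%.

+8.90%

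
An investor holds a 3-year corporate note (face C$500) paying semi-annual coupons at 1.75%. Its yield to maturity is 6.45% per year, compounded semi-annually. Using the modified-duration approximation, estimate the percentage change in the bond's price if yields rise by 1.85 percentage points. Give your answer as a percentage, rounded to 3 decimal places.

-5.251%

Periodic yield y = 0.03225. Modified duration first:
  t   CF        PV=CF/(1+0.03225)^t    t·PV
  1        4.375         4.2383         4.2383
  2        4.375         4.1059         8.2118
  3        4.375         3.9776        11.9329
  4        4.375         3.8534        15.4134
  5        4.375         3.7330        18.6648
  6      504.375       416.9118     2,501.4709
  Σ                    436.8200     2,559.9321
P = 436.8200; D_Mac = 5.86038 half-year periods = 2.93019 yrs; D_mod = 2.93019/(1+0.03225) = 2.83864 yrs.
ΔP/P ≈ -D_mod · Δy = -2.83864 × (+0.0185) = -0.052515 = -5.2515%.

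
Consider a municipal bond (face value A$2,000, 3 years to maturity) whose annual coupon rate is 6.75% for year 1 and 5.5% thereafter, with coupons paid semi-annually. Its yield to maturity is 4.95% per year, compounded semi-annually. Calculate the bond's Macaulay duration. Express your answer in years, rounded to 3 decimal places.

Periodic yield y = 0.02475. Discount each cash flow and weight by its period:
  t   CF        PV=CF/(1+0.02475)^t    t·PV
  1        67.50        65.8697        65.8697
  2        67.50        64.2788       128.5576
  3        55.00        51.1104       153.3311
  4        55.00        49.8759       199.5037
  5        55.00        48.6713       243.3566
  6     2,055.00     1,774.6155    10,647.6928
  Σ                  2,054.4216    11,438.3116
Price P = Σ PV = 2,054.4216.
Macaulay duration = Σ(t·PV) / P = 11,438.3116 / 2,054.4216 = 5.56766 half-year periods.
In years: 5.56766 / 2 = 2.78383 years.

2.784 years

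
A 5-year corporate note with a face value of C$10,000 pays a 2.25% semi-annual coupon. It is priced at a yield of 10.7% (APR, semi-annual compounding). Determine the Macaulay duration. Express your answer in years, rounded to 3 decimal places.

Periodic yield y = 0.0535. Discount each cash flow and weight by its period:
  t   CF        PV=CF/(1+0.0535)^t    t·PV
  1       112.50       106.7869       106.7869
  2       112.50       101.3639       202.7279
  3       112.50        96.2164       288.6491
  4       112.50        91.3302       365.3208
  5       112.50        86.6922       433.4608
  6       112.50        82.2897       493.7380
  7       112.50        78.1107       546.7752
  8       112.50        74.1440       593.1523
  9       112.50        70.3788       633.4089
  10   10,112.50     6,005.0017    60,050.0171
  Σ                  6,792.3144    63,714.0368
Price P = Σ PV = 6,792.3144.
Macaulay duration = Σ(t·PV) / P = 63,714.0368 / 6,792.3144 = 9.38031 half-year periods.
In years: 9.38031 / 2 = 4.69016 years.

4.690 years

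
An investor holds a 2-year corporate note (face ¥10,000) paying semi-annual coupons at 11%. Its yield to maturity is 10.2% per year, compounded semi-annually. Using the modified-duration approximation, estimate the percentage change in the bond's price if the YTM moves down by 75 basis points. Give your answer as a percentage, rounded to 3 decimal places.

Periodic yield y = 0.051. Modified duration first:
  t   CF        PV=CF/(1+0.051)^t    t·PV
  1       550.00       523.3111       523.3111
  2       550.00       497.9173       995.8347
  3       550.00       473.7558     1,421.2674
  4    10,550.00     8,646.5249    34,586.0995
  Σ                 10,141.5092    37,526.5128
P = 10,141.5092; D_Mac = 3.70029 half-year periods = 1.85014 yrs; D_mod = 1.85014/(1+0.051) = 1.76037 yrs.
ΔP/P ≈ -D_mod · Δy = -1.76037 × (-0.0075) = +0.013203 = +1.3203%.

+1.320%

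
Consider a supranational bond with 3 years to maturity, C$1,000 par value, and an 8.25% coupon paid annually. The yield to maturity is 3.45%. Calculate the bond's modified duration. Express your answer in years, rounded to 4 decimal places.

2.6984 years

Periodic yield y = 0.0345. First find Macaulay duration:
  t   CF        PV=CF/(1+0.0345)^t    t·PV
  1        82.50        79.7487        79.7487
  2        82.50        77.0891       154.1782
  3     1,082.50       977.7694     2,933.3081
  Σ                  1,134.6071     3,167.2349
P = 1,134.6071; Macaulay duration = 3,167.2349 / 1,134.6071 = 2.79148 years.
Modified duration = D_Mac / (1 + y) = 2.79148 / 1.0345 = 2.69839 years.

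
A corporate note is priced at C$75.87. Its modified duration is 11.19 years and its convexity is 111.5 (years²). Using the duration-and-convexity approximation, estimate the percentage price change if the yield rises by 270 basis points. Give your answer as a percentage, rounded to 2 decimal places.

Duration effect: -D_mod·Δy = -11.19 × (+0.027) = -0.302130
Convexity effect: ½·C·(Δy)² = 0.5 × 111.5 × (0.027)² = +0.04064175
ΔP/P ≈ -0.302130 + 0.04064175 = -0.26148825
= -26.148825%.

-26.15%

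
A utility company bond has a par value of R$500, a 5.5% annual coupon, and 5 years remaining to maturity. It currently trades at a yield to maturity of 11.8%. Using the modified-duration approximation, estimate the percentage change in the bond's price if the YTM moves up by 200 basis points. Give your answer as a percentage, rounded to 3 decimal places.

-7.918%

Periodic yield y = 0.118. Modified duration first:
  t   CF        PV=CF/(1+0.118)^t    t·PV
  1        27.50        24.5975        24.5975
  2        27.50        22.0013        44.0027
  3        27.50        19.6792        59.0376
  4        27.50        17.6021        70.4086
  5       527.50       302.0045     1,510.0226
  Σ                    385.8847     1,708.0689
P = 385.8847; D_Mac = 4.42637 yrs; D_mod = 4.42637/(1+0.118) = 3.95919 yrs.
ΔP/P ≈ -D_mod · Δy = -3.95919 × (+0.02) = -0.079184 = -7.9184%.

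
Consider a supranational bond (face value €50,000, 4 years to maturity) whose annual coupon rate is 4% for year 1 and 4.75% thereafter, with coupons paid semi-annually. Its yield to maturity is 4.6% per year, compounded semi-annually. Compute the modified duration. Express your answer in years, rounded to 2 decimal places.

Periodic yield y = 0.023. First find Macaulay duration:
  t   CF        PV=CF/(1+0.023)^t    t·PV
  1     1,000.00       977.5171       977.5171
  2     1,000.00       955.5397     1,911.0794
  3     1,187.50     1,109.1920     3,327.5759
  4     1,187.50     1,084.2541     4,337.0165
  5     1,187.50     1,059.8770     5,299.3848
  6     1,187.50     1,036.0479     6,216.2871
  7     1,187.50     1,012.7545     7,089.2815
  8    51,187.50    42,673.5575   341,388.4599
  Σ                 49,908.7397   370,546.6022
P = 49,908.7397; Macaulay duration = 370,546.6022 / 49,908.7397 = 7.42448 half-year periods = 3.71224 years.
Modified duration = D_Mac / (1 + y) = 3.71224 / 1.023 = 3.62878 years.

3.63 years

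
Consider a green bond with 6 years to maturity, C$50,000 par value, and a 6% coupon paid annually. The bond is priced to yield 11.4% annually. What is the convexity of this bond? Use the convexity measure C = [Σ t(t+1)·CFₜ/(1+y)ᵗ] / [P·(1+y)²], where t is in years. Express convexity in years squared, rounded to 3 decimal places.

With y = 0.114:
  t   CF        PV=CF/(1+0.114)^t    t·PV        t(t+1)·PV
  1     3,000.00     2,692.9982     2,692.9982       5,385.9964
  2     3,000.00     2,417.4131     4,834.8262      14,504.4787
  3     3,000.00     2,170.0297     6,510.0892      26,040.3567
  4     3,000.00     1,947.9620     7,791.8482      38,959.2410
  5     3,000.00     1,748.6194     8,743.0972      52,458.5830
  6    53,000.00    27,730.9485   166,385.6911   1,164,699.8378
  Σ                 38,707.9710   196,958.5501   1,302,048.4934
P = 38,707.9710.
Convexity = Σ t(t+1)·PV / [P·(1+y)²] = 1,302,048.4934 / (38,707.9710 × 1.240996) = 27.10543.

27.105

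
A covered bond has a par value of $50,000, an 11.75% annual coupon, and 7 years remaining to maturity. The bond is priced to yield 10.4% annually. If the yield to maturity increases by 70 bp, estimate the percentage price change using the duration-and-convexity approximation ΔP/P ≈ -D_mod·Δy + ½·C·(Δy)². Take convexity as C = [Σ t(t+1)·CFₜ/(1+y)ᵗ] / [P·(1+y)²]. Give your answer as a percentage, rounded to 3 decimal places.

-3.223%

With y = 0.104:
  t   CF        PV=CF/(1+0.104)^t    t·PV        t(t+1)·PV
  1     5,875.00     5,321.5580     5,321.5580      10,643.1159
  2     5,875.00     4,820.2518     9,640.5036      28,921.5107
  3     5,875.00     4,366.1701    13,098.5103      52,394.0411
  4     5,875.00     3,954.8642    15,819.4569      79,097.2843
  5     5,875.00     3,582.3045    17,911.5227     107,469.1363
  6     5,875.00     3,244.8411    19,469.0464     136,283.3251
  7    55,875.00    27,953.3603   195,673.5221   1,565,388.1771
  Σ                 53,243.3500   276,934.1200   1,980,196.5906
P = 53,243.3500; D_Mac = 5.20129 yrs; D_mod = 4.71131 yrs; C = 30.51440.
Duration effect: -4.71131 × (+0.007) = -0.032979
Convexity effect: 0.5 × 30.51440 × (0.007)² = +0.0007476
ΔP/P ≈ -0.032979 + 0.0007476 = -0.032232 = -3.2232%.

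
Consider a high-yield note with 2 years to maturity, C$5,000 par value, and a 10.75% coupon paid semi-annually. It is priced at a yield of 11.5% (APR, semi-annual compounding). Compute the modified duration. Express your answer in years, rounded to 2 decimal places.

Periodic yield y = 0.0575. First find Macaulay duration:
  t   CF        PV=CF/(1+0.0575)^t    t·PV
  1       268.75       254.1371       254.1371
  2       268.75       240.3188       480.6376
  3       268.75       227.2518       681.7554
  4     5,268.75     4,212.9479    16,851.7916
  Σ                  4,934.6556    18,268.3217
P = 4,934.6556; Macaulay duration = 18,268.3217 / 4,934.6556 = 3.70205 half-year periods = 1.85102 years.
Modified duration = D_Mac / (1 + y) = 1.85102 / 1.0575 = 1.75038 years.

1.75 years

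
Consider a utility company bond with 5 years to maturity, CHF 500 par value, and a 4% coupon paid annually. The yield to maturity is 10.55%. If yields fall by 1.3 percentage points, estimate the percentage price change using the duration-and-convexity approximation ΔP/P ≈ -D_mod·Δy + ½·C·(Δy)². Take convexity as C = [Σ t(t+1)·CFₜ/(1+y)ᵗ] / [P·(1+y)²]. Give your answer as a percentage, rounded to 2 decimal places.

With y = 0.1055:
  t   CF        PV=CF/(1+0.1055)^t    t·PV        t(t+1)·PV
  1        20.00        18.0914        18.0914          36.1827
  2        20.00        16.3649        32.7297          98.1892
  3        20.00        14.8031        44.4094         177.6376
  4        20.00        13.3904        53.5618         267.8089
  5       520.00       314.9268     1,574.6340       9,447.8038
  Σ                    377.5766     1,723.4262      10,027.6222
P = 377.5766; D_Mac = 4.56444 yrs; D_mod = 4.12885 yrs; C = 21.73078.
Duration effect: -4.12885 × (-0.013) = +0.053675
Convexity effect: 0.5 × 21.73078 × (-0.013)² = +0.0018363
ΔP/P ≈ +0.053675 + 0.0018363 = +0.055511 = +5.5511%.

+5.55%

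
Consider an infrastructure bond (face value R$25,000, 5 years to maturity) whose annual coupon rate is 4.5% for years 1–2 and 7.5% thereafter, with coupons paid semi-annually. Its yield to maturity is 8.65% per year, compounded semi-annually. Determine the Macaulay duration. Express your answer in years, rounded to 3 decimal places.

4.421 years

Periodic yield y = 0.04325. Discount each cash flow and weight by its period:
  t   CF        PV=CF/(1+0.04325)^t    t·PV
  1       562.50       539.1804       539.1804
  2       562.50       516.8276     1,033.6553
  3       562.50       495.4015     1,486.2046
  4       562.50       474.8637     1,899.4547
  5       937.50       758.6288     3,793.1439
  6       937.50       727.1783     4,363.0699
  7       937.50       697.0317     4,879.2218
  8       937.50       668.1349     5,345.0789
  9       937.50       640.4360     5,763.9240
  10   25,937.50    16,984.1642   169,841.6421
  Σ                 22,501.8471   198,944.5756
Price P = Σ PV = 22,501.8471.
Macaulay duration = Σ(t·PV) / P = 198,944.5756 / 22,501.8471 = 8.84126 half-year periods.
In years: 8.84126 / 2 = 4.42063 years.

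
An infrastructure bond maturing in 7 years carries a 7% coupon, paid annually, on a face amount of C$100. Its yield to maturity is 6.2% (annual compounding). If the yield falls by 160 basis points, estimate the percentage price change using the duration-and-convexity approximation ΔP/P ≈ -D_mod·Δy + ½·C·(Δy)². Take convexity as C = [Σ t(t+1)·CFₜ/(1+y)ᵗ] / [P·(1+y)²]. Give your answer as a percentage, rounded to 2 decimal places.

With y = 0.062:
  t   CF        PV=CF/(1+0.062)^t    t·PV        t(t+1)·PV
  1         7.00         6.5913         6.5913          13.1827
  2         7.00         6.2065        12.4131          37.2392
  3         7.00         5.8442        17.5326          70.1303
  4         7.00         5.5030        22.0120         110.0601
  5         7.00         5.1817        25.9087         155.4521
  6         7.00         4.8792        29.2754         204.9275
  7       107.00        70.2283       491.5981       3,932.7848
  Σ                    104.4343       605.3312       4,523.7768
P = 104.4343; D_Mac = 5.79629 yrs; D_mod = 5.45790 yrs; C = 38.40686.
Duration effect: -5.45790 × (-0.016) = +0.087326
Convexity effect: 0.5 × 38.40686 × (-0.016)² = +0.0049161
ΔP/P ≈ +0.087326 + 0.0049161 = +0.092242 = +9.2242%.

+9.22%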